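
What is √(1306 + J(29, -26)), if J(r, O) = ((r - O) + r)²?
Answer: √8362 ≈ 91.444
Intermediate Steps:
J(r, O) = (-O + 2*r)²
√(1306 + J(29, -26)) = √(1306 + (-26 - 2*29)²) = √(1306 + (-26 - 58)²) = √(1306 + (-84)²) = √(1306 + 7056) = √8362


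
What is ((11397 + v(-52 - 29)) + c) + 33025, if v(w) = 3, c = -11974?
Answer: 32451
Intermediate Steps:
((11397 + v(-52 - 29)) + c) + 33025 = ((11397 + 3) - 11974) + 33025 = (11400 - 11974) + 33025 = -574 + 33025 = 32451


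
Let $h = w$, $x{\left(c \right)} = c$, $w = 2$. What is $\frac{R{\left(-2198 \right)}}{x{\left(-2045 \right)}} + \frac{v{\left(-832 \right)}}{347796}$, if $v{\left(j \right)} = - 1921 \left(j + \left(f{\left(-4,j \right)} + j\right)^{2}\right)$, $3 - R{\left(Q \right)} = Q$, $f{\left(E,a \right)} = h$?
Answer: $- \frac{75105633146}{19756745} \approx -3801.5$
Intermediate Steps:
$h = 2$
$f{\left(E,a \right)} = 2$
$R{\left(Q \right)} = 3 - Q$
$v{\left(j \right)} = - 1921 j - 1921 \left(2 + j\right)^{2}$ ($v{\left(j \right)} = - 1921 \left(j + \left(2 + j\right)^{2}\right) = - 1921 j - 1921 \left(2 + j\right)^{2}$)
$\frac{R{\left(-2198 \right)}}{x{\left(-2045 \right)}} + \frac{v{\left(-832 \right)}}{347796} = \frac{3 - -2198}{-2045} + \frac{\left(-1921\right) \left(-832\right) - 1921 \left(2 - 832\right)^{2}}{347796} = \left(3 + 2198\right) \left(- \frac{1}{2045}\right) + \left(1598272 - 1921 \left(-830\right)^{2}\right) \frac{1}{347796} = 2201 \left(- \frac{1}{2045}\right) + \left(1598272 - 1323376900\right) \frac{1}{347796} = - \frac{2201}{2045} + \left(1598272 - 1323376900\right) \frac{1}{347796} = - \frac{2201}{2045} - \frac{36716073}{9661} = - \frac{75105633146}{19756745}$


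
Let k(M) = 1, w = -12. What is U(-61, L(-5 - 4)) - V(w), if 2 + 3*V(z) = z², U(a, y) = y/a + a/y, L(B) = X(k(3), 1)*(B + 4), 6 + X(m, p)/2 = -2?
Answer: -723323/14640 ≈ -49.407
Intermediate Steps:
X(m, p) = -16 (X(m, p) = -12 + 2*(-2) = -12 - 4 = -16)
L(B) = -64 - 16*B (L(B) = -16*(B + 4) = -16*(4 + B) = -64 - 16*B)
U(a, y) = a/y + y/a
V(z) = -⅔ + z²/3
U(-61, L(-5 - 4)) - V(w) = (-61/(-64 - 16*(-5 - 4)) + (-64 - 16*(-5 - 4))/(-61)) - (-⅔ + (⅓)*(-12)²) = (-61/(-64 - 16*(-9)) + (-64 - 16*(-9))*(-1/61)) - (-⅔ + (⅓)*144) = (-61/(-64 + 144) + (-64 + 144)*(-1/61)) - (-⅔ + 48) = (-61/80 + 80*(-1/61)) - 1*142/3 = (-61*1/80 - 80/61) - 142/3 = (-61/80 - 80/61) - 142/3 = -10121/4880 - 142/3 = -723323/14640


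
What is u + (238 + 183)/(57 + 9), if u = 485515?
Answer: 32044411/66 ≈ 4.8552e+5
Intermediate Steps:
u + (238 + 183)/(57 + 9) = 485515 + (238 + 183)/(57 + 9) = 485515 + 421/66 = 32044411/66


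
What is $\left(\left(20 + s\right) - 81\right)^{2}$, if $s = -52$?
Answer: $12769$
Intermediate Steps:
$\left(\left(20 + s\right) - 81\right)^{2} = \left(\left(20 - 52\right) - 81\right)^{2} = \left(-32 - 81\right)^{2} = \left(-113\right)^{2} = 12769$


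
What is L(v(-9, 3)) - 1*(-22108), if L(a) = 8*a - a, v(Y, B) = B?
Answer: 22129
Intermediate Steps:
L(a) = 7*a
L(v(-9, 3)) - 1*(-22108) = 7*3 - 1*(-22108) = 21 + 22108 = 22129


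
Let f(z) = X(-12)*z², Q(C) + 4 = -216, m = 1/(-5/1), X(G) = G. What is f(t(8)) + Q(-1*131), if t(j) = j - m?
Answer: -25672/25 ≈ -1026.9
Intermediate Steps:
m = -⅕ (m = 1/(-5*1) = 1/(-5) = -⅕ ≈ -0.20000)
Q(C) = -220 (Q(C) = -4 - 216 = -220)
t(j) = ⅕ + j (t(j) = j - 1*(-⅕) = j + ⅕ = ⅕ + j)
f(z) = -12*z²
f(t(8)) + Q(-1*131) = -12*(⅕ + 8)² - 220 = -12*(41/5)² - 220 = -12*1681/25 - 220 = -20172/25 - 220 = -25672/25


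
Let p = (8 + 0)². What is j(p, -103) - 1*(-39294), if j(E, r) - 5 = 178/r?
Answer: 4047619/103 ≈ 39297.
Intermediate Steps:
p = 64 (p = 8² = 64)
j(E, r) = 5 + 178/r
j(p, -103) - 1*(-39294) = (5 + 178/(-103)) - 1*(-39294) = (5 + 178*(-1/103)) + 39294 = (5 - 178/103) + 39294 = 337/103 + 39294 = 4047619/103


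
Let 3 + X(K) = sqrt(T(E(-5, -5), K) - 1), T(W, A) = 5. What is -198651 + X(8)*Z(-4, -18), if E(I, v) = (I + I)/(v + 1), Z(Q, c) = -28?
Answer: -198623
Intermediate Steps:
E(I, v) = 2*I/(1 + v) (E(I, v) = (2*I)/(1 + v) = 2*I/(1 + v))
X(K) = -1 (X(K) = -3 + sqrt(5 - 1) = -3 + sqrt(4) = -3 + 2 = -1)
-198651 + X(8)*Z(-4, -18) = -198651 - 1*(-28) = -198651 + 28 = -198623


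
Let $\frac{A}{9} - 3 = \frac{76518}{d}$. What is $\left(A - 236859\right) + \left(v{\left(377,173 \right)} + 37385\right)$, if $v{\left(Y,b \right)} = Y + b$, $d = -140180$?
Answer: $- \frac{13941035061}{70090} \approx -1.989 \cdot 10^{5}$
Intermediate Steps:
$A = \frac{1548099}{70090}$ ($A = 27 + 9 \frac{76518}{-140180} = 27 + 9 \cdot 76518 \left(- \frac{1}{140180}\right) = 27 + 9 \left(- \frac{38259}{70090}\right) = 27 - \frac{344331}{70090} = \frac{1548099}{70090} \approx 22.087$)
$\left(A - 236859\right) + \left(v{\left(377,173 \right)} + 37385\right) = \left(\frac{1548099}{70090} - 236859\right) + \left(\left(377 + 173\right) + 37385\right) = - \frac{16599899211}{70090} + \left(550 + 37385\right) = - \frac{16599899211}{70090} + 37935 = - \frac{13941035061}{70090}$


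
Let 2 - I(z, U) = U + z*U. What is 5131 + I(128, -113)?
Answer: 19710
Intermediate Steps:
I(z, U) = 2 - U - U*z (I(z, U) = 2 - (U + z*U) = 2 - (U + U*z) = 2 + (-U - U*z) = 2 - U - U*z)
5131 + I(128, -113) = 5131 + (2 - 1*(-113) - 1*(-113)*128) = 5131 + (2 + 113 + 14464) = 5131 + 14579 = 19710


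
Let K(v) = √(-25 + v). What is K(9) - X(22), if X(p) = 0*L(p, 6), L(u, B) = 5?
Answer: 4*I ≈ 4.0*I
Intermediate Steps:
X(p) = 0 (X(p) = 0*5 = 0)
K(9) - X(22) = √(-25 + 9) - 1*0 = √(-16) + 0 = 4*I + 0 = 4*I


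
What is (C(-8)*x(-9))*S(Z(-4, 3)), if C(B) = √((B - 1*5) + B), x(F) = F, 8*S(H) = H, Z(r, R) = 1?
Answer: -9*I*√21/8 ≈ -5.1554*I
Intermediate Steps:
S(H) = H/8
C(B) = √(-5 + 2*B) (C(B) = √((B - 5) + B) = √((-5 + B) + B) = √(-5 + 2*B))
(C(-8)*x(-9))*S(Z(-4, 3)) = (√(-5 + 2*(-8))*(-9))*((⅛)*1) = (√(-5 - 16)*(-9))*(⅛) = (√(-21)*(-9))*(⅛) = ((I*√21)*(-9))*(⅛) = -9*I*√21*(⅛) = -9*I*√21/8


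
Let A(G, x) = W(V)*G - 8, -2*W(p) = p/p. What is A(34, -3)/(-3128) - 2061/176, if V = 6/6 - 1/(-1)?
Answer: -805301/68816 ≈ -11.702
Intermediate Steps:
V = 2 (V = 6*(1/6) - 1*(-1) = 1 + 1 = 2)
W(p) = -1/2 (W(p) = -p/(2*p) = -1/2*1 = -1/2)
A(G, x) = -8 - G/2 (A(G, x) = -G/2 - 8 = -8 - G/2)
A(34, -3)/(-3128) - 2061/176 = (-8 - 1/2*34)/(-3128) - 2061/176 = (-8 - 17)*(-1/3128) - 2061*1/176 = -25*(-1/3128) - 2061/176 = 25/3128 - 2061/176 = -805301/68816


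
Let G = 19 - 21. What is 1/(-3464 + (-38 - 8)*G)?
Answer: -1/3372 ≈ -0.00029656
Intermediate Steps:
G = -2
1/(-3464 + (-38 - 8)*G) = 1/(-3464 + (-38 - 8)*(-2)) = 1/(-3464 - 46*(-2)) = 1/(-3464 + 92) = 1/(-3372) = -1/3372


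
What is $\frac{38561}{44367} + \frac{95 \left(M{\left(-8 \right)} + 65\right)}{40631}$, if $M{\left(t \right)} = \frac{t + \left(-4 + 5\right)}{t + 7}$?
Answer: $\frac{1870242271}{1802675577} \approx 1.0375$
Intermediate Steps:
$M{\left(t \right)} = \frac{1 + t}{7 + t}$ ($M{\left(t \right)} = \frac{t + 1}{7 + t} = \frac{1 + t}{7 + t}$)
$\frac{38561}{44367} + \frac{95 \left(M{\left(-8 \right)} + 65\right)}{40631} = \frac{38561}{44367} + \frac{95 \left(\frac{1 - 8}{7 - 8} + 65\right)}{40631} = 38561 \cdot \frac{1}{44367} + 95 \left(\frac{1}{-1} \left(-7\right) + 65\right) \frac{1}{40631} = \frac{38561}{44367} + 95 \left(\left(-1\right) \left(-7\right) + 65\right) \frac{1}{40631} = \frac{38561}{44367} + 95 \left(7 + 65\right) \frac{1}{40631} = \frac{38561}{44367} + 95 \cdot 72 \cdot \frac{1}{40631} = \frac{38561}{44367} + 6840 \cdot \frac{1}{40631} = \frac{38561}{44367} + \frac{6840}{40631} = \frac{1870242271}{1802675577}$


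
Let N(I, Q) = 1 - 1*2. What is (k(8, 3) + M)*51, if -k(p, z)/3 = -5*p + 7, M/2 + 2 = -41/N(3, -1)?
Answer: 9027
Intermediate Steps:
N(I, Q) = -1 (N(I, Q) = 1 - 2 = -1)
M = 78 (M = -4 + 2*(-41/(-1)) = -4 + 2*(-41*(-1)) = -4 + 2*41 = -4 + 82 = 78)
k(p, z) = -21 + 15*p (k(p, z) = -3*(-5*p + 7) = -3*(7 - 5*p) = -21 + 15*p)
(k(8, 3) + M)*51 = ((-21 + 15*8) + 78)*51 = ((-21 + 120) + 78)*51 = (99 + 78)*51 = 177*51 = 9027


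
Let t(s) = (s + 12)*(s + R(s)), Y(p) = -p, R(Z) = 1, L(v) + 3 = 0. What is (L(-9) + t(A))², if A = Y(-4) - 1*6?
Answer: 169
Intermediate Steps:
L(v) = -3 (L(v) = -3 + 0 = -3)
A = -2 (A = -1*(-4) - 1*6 = 4 - 6 = -2)
t(s) = (1 + s)*(12 + s) (t(s) = (s + 12)*(s + 1) = (12 + s)*(1 + s) = (1 + s)*(12 + s))
(L(-9) + t(A))² = (-3 + (12 + (-2)² + 13*(-2)))² = (-3 + (12 + 4 - 26))² = (-3 - 10)² = (-13)² = 169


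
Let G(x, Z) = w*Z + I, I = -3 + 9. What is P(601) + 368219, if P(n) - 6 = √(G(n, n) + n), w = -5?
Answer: 368225 + I*√2398 ≈ 3.6823e+5 + 48.969*I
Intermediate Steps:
I = 6
G(x, Z) = 6 - 5*Z (G(x, Z) = -5*Z + 6 = 6 - 5*Z)
P(n) = 6 + √(6 - 4*n) (P(n) = 6 + √((6 - 5*n) + n) = 6 + √(6 - 4*n))
P(601) + 368219 = (6 + √(6 - 4*601)) + 368219 = (6 + √(6 - 2404)) + 368219 = (6 + √(-2398)) + 368219 = (6 + I*√2398) + 368219 = 368225 + I*√2398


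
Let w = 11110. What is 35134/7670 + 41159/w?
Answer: 70602827/8521370 ≈ 8.2854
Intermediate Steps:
35134/7670 + 41159/w = 35134/7670 + 41159/11110 = 35134*(1/7670) + 41159*(1/11110) = 17567/3835 + 41159/11110 = 70602827/8521370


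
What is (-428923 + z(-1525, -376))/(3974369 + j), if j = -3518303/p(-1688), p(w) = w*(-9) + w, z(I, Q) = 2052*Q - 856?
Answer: -16222773824/53666360673 ≈ -0.30229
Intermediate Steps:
z(I, Q) = -856 + 2052*Q
p(w) = -8*w (p(w) = -9*w + w = -8*w)
j = -3518303/13504 (j = -3518303/((-8*(-1688))) = -3518303/13504 ≈ -260.54)
(-428923 + z(-1525, -376))/(3974369 + j) = (-428923 + (-856 + 2052*(-376)))/(3974369 - 3518303/13504) = (-428923 + (-856 - 771552))/(53666360673/13504) = (-428923 - 772408)*(13504/53666360673) = -1201331*13504/53666360673 = -16222773824/53666360673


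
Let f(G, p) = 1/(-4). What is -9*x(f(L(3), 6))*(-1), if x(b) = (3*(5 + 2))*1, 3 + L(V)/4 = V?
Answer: 189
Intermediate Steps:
L(V) = -12 + 4*V
f(G, p) = -¼
x(b) = 21 (x(b) = (3*7)*1 = 21*1 = 21)
-9*x(f(L(3), 6))*(-1) = -9*21*(-1) = -189*(-1) = 189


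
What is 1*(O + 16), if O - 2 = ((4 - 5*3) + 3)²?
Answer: 82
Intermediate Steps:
O = 66 (O = 2 + ((4 - 5*3) + 3)² = 2 + ((4 - 15) + 3)² = 2 + (-11 + 3)² = 2 + (-8)² = 2 + 64 = 66)
1*(O + 16) = 1*(66 + 16) = 1*82 = 82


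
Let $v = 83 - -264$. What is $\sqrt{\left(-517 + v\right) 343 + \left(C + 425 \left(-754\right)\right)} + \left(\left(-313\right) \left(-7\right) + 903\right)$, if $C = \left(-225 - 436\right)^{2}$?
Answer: $3094 + \sqrt{58161} \approx 3335.2$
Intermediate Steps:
$C = 436921$ ($C = \left(-661\right)^{2} = 436921$)
$v = 347$ ($v = 83 + 264 = 347$)
$\sqrt{\left(-517 + v\right) 343 + \left(C + 425 \left(-754\right)\right)} + \left(\left(-313\right) \left(-7\right) + 903\right) = \sqrt{\left(-517 + 347\right) 343 + \left(436921 + 425 \left(-754\right)\right)} + \left(\left(-313\right) \left(-7\right) + 903\right) = \sqrt{\left(-170\right) 343 + \left(436921 - 320450\right)} + \left(2191 + 903\right) = \sqrt{-58310 + 116471} + 3094 = \sqrt{58161} + 3094 = 3094 + \sqrt{58161}$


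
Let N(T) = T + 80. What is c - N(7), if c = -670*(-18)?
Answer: 11973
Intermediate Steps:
N(T) = 80 + T
c = 12060
c - N(7) = 12060 - (80 + 7) = 12060 - 1*87 = 12060 - 87 = 11973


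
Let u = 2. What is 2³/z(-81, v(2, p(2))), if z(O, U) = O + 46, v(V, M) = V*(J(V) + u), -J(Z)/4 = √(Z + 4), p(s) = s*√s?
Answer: -8/35 ≈ -0.22857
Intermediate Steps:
p(s) = s^(3/2)
J(Z) = -4*√(4 + Z) (J(Z) = -4*√(Z + 4) = -4*√(4 + Z))
v(V, M) = V*(2 - 4*√(4 + V)) (v(V, M) = V*(-4*√(4 + V) + 2) = V*(2 - 4*√(4 + V)))
z(O, U) = 46 + O
2³/z(-81, v(2, p(2))) = 2³/(46 - 81) = 8/(-35) = 8*(-1/35) = -8/35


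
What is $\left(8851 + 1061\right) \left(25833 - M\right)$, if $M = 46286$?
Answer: $-202730136$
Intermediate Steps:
$\left(8851 + 1061\right) \left(25833 - M\right) = \left(8851 + 1061\right) \left(25833 - 46286\right) = 9912 \left(25833 - 46286\right) = 9912 \left(-20453\right) = -202730136$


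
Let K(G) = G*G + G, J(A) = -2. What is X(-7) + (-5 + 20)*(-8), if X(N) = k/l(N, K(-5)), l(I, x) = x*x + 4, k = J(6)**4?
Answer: -12116/101 ≈ -119.96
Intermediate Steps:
K(G) = G + G**2 (K(G) = G**2 + G = G + G**2)
k = 16 (k = (-2)**4 = 16)
l(I, x) = 4 + x**2 (l(I, x) = x**2 + 4 = 4 + x**2)
X(N) = 4/101 (X(N) = 16/(4 + (-5*(1 - 5))**2) = 16/(4 + (-5*(-4))**2) = 16/(4 + 20**2) = 16/(4 + 400) = 16/404 = 16*(1/404) = 4/101)
X(-7) + (-5 + 20)*(-8) = 4/101 + (-5 + 20)*(-8) = 4/101 + 15*(-8) = 4/101 - 120 = -12116/101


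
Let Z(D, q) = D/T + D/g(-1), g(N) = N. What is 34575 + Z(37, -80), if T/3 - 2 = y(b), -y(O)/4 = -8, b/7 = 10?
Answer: 3522913/102 ≈ 34538.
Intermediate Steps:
b = 70 (b = 7*10 = 70)
y(O) = 32 (y(O) = -4*(-8) = 32)
T = 102 (T = 6 + 3*32 = 6 + 96 = 102)
Z(D, q) = -101*D/102 (Z(D, q) = D/102 + D/(-1) = D*(1/102) + D*(-1) = D/102 - D = -101*D/102)
34575 + Z(37, -80) = 34575 - 101/102*37 = 34575 - 3737/102 = 3522913/102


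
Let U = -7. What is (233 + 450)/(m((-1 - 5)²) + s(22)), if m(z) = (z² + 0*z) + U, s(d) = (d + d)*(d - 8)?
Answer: 683/1905 ≈ 0.35853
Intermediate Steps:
s(d) = 2*d*(-8 + d) (s(d) = (2*d)*(-8 + d) = 2*d*(-8 + d))
m(z) = -7 + z² (m(z) = (z² + 0*z) - 7 = (z² + 0) - 7 = z² - 7 = -7 + z²)
(233 + 450)/(m((-1 - 5)²) + s(22)) = (233 + 450)/((-7 + ((-1 - 5)²)²) + 2*22*(-8 + 22)) = 683/((-7 + ((-6)²)²) + 2*22*14) = 683/((-7 + 36²) + 616) = 683/((-7 + 1296) + 616) = 683/(1289 + 616) = 683/1905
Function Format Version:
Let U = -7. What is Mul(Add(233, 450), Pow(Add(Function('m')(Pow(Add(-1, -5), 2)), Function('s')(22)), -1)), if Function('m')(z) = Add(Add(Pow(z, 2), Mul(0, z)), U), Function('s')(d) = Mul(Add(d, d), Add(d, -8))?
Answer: Rational(683, 1905) ≈ 0.35853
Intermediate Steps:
Function('s')(d) = Mul(2, d, Add(-8, d)) (Function('s')(d) = Mul(Mul(2, d), Add(-8, d)) = Mul(2, d, Add(-8, d)))
Function('m')(z) = Add(-7, Pow(z, 2)) (Function('m')(z) = Add(Add(Pow(z, 2), Mul(0, z)), -7) = Add(Add(Pow(z, 2), 0), -7) = Add(Pow(z, 2), -7) = Add(-7, Pow(z, 2)))
Mul(Add(233, 450), Pow(Add(Function('m')(Pow(Add(-1, -5), 2)), Function('s')(22)), -1)) = Mul(Add(233, 450), Pow(Add(Add(-7, Pow(Pow(Add(-1, -5), 2), 2)), Mul(2, 22, Add(-8, 22))), -1)) = Mul(683, Pow(Add(Add(-7, Pow(Pow(-6, 2), 2)), Mul(2, 22, 14)), -1)) = Mul(683, Pow(Add(Add(-7, Pow(36, 2)), 616), -1)) = Mul(683, Pow(Add(Add(-7, 1296), 616), -1)) = Mul(683, Pow(Add(1289, 616), -1)) = Mul(683, Pow(1905, -1)) = Mul(683, Rational(1, 1905)) = Rational(683, 1905)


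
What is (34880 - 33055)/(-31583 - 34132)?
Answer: -365/13143 ≈ -0.027771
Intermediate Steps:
(34880 - 33055)/(-31583 - 34132) = 1825/(-65715) = 1825*(-1/65715) = -365/13143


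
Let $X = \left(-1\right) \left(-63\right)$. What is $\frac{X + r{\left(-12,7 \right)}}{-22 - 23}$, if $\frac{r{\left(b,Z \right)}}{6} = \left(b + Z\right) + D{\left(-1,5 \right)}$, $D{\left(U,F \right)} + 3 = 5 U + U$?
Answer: $\frac{7}{15} \approx 0.46667$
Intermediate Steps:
$D{\left(U,F \right)} = -3 + 6 U$ ($D{\left(U,F \right)} = -3 + \left(5 U + U\right) = -3 + 6 U$)
$r{\left(b,Z \right)} = -54 + 6 Z + 6 b$ ($r{\left(b,Z \right)} = 6 \left(\left(b + Z\right) + \left(-3 + 6 \left(-1\right)\right)\right) = 6 \left(\left(Z + b\right) - 9\right) = 6 \left(-9 + Z + b\right) = -54 + 6 Z + 6 b$)
$X = 63$
$\frac{X + r{\left(-12,7 \right)}}{-22 - 23} = \frac{63 + \left(-54 + 6 \cdot 7 + 6 \left(-12\right)\right)}{-22 - 23} = \frac{63 - 84}{-45} = \left(63 - 84\right) \left(- \frac{1}{45}\right) = \left(-21\right) \left(- \frac{1}{45}\right) = \frac{7}{15}$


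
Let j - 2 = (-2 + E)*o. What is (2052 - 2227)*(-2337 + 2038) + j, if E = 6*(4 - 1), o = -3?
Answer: 52279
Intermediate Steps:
E = 18 (E = 6*3 = 18)
j = -46 (j = 2 + (-2 + 18)*(-3) = 2 + 16*(-3) = 2 - 48 = -46)
(2052 - 2227)*(-2337 + 2038) + j = (2052 - 2227)*(-2337 + 2038) - 46 = -175*(-299) - 46 = 52325 - 46 = 52279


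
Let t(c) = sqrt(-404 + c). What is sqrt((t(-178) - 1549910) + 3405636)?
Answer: sqrt(1855726 + I*sqrt(582)) ≈ 1362.3 + 0.009*I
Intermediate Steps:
sqrt((t(-178) - 1549910) + 3405636) = sqrt((sqrt(-404 - 178) - 1549910) + 3405636) = sqrt((sqrt(-582) - 1549910) + 3405636) = sqrt((I*sqrt(582) - 1549910) + 3405636) = sqrt((-1549910 + I*sqrt(582)) + 3405636) = sqrt(1855726 + I*sqrt(582))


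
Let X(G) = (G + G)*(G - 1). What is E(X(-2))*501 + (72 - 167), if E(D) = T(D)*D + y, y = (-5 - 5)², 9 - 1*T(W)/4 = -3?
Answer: 338581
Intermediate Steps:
T(W) = 48 (T(W) = 36 - 4*(-3) = 36 + 12 = 48)
y = 100 (y = (-10)² = 100)
X(G) = 2*G*(-1 + G) (X(G) = (2*G)*(-1 + G) = 2*G*(-1 + G))
E(D) = 100 + 48*D (E(D) = 48*D + 100 = 100 + 48*D)
E(X(-2))*501 + (72 - 167) = (100 + 48*(2*(-2)*(-1 - 2)))*501 + (72 - 167) = (100 + 48*(2*(-2)*(-3)))*501 - 95 = (100 + 48*12)*501 - 95 = (100 + 576)*501 - 95 = 676*501 - 95 = 338676 - 95 = 338581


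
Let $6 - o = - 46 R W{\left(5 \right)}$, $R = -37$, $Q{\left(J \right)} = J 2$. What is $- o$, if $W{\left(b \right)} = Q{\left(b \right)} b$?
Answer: $85094$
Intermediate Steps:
$Q{\left(J \right)} = 2 J$
$W{\left(b \right)} = 2 b^{2}$ ($W{\left(b \right)} = 2 b b = 2 b^{2}$)
$o = -85094$ ($o = 6 - \left(-46\right) \left(-37\right) 2 \cdot 5^{2} = 6 - 1702 \cdot 2 \cdot 25 = 6 - 1702 \cdot 50 = 6 - 85100 = -85094$)
$- o = \left(-1\right) \left(-85094\right) = 85094$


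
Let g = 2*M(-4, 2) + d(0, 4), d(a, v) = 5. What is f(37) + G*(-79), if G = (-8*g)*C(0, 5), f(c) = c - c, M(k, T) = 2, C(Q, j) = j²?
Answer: 142200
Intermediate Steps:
f(c) = 0
g = 9 (g = 2*2 + 5 = 4 + 5 = 9)
G = -1800 (G = -8*9*5² = -72*25 = -1800)
f(37) + G*(-79) = 0 - 1800*(-79) = 0 + 142200 = 142200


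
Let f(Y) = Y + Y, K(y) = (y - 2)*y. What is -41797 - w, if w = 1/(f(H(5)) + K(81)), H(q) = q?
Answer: -267876974/6409 ≈ -41797.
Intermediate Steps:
K(y) = y*(-2 + y) (K(y) = (-2 + y)*y = y*(-2 + y))
f(Y) = 2*Y
w = 1/6409 (w = 1/(2*5 + 81*(-2 + 81)) = 1/(10 + 81*79) = 1/(10 + 6399) = 1/6409 ≈ 0.00015603)
-41797 - w = -41797 - 1*1/6409 = -41797 - 1/6409 = -267876974/6409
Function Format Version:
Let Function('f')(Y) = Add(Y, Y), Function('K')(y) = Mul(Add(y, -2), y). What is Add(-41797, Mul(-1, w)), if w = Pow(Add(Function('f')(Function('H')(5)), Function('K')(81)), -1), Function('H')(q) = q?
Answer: Rational(-267876974, 6409) ≈ -41797.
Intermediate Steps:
Function('K')(y) = Mul(y, Add(-2, y)) (Function('K')(y) = Mul(Add(-2, y), y) = Mul(y, Add(-2, y)))
Function('f')(Y) = Mul(2, Y)
w = Rational(1, 6409) (w = Pow(Add(Mul(2, 5), Mul(81, Add(-2, 81))), -1) = Pow(Add(10, Mul(81, 79)), -1) = Pow(Add(10, 6399), -1) = Pow(6409, -1) = Rational(1, 6409) ≈ 0.00015603)
Add(-41797, Mul(-1, w)) = Add(-41797, Mul(-1, Rational(1, 6409))) = Add(-41797, Rational(-1, 6409)) = Rational(-267876974, 6409)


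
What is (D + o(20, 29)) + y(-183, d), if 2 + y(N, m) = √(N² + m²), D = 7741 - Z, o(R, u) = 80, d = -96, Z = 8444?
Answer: -625 + 3*√4745 ≈ -418.35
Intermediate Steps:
D = -703 (D = 7741 - 1*8444 = 7741 - 8444 = -703)
y(N, m) = -2 + √(N² + m²)
(D + o(20, 29)) + y(-183, d) = (-703 + 80) + (-2 + √((-183)² + (-96)²)) = -623 + (-2 + √(33489 + 9216)) = -623 + (-2 + √42705) = -623 + (-2 + 3*√4745) = -625 + 3*√4745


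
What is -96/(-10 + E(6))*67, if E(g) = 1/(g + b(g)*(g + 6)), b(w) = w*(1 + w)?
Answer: 3280320/5099 ≈ 643.33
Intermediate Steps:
E(g) = 1/(g + g*(1 + g)*(6 + g)) (E(g) = 1/(g + (g*(1 + g))*(g + 6)) = 1/(g + (g*(1 + g))*(6 + g)) = 1/(g + g*(1 + g)*(6 + g)))
-96/(-10 + E(6))*67 = -96/(-10 + 1/(6*(7 + 6² + 7*6)))*67 = -96/(-10 + 1/(6*(7 + 36 + 42)))*67 = -96/(-10 + (⅙)/85)*67 = -96/(-10 + (⅙)*(1/85))*67 = -96/(-10 + 1/510)*67 = -96/(-5099/510)*67 = -96*(-510/5099)*67 = (48960/5099)*67 = 3280320/5099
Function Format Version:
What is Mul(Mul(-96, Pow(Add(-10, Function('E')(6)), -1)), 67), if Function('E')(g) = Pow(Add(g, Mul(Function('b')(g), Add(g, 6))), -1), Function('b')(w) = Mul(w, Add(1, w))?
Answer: Rational(3280320, 5099) ≈ 643.33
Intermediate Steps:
Function('E')(g) = Pow(Add(g, Mul(g, Add(1, g), Add(6, g))), -1) (Function('E')(g) = Pow(Add(g, Mul(Mul(g, Add(1, g)), Add(g, 6))), -1) = Pow(Add(g, Mul(Mul(g, Add(1, g)), Add(6, g))), -1) = Pow(Add(g, Mul(g, Add(1, g), Add(6, g))), -1))
Mul(Mul(-96, Pow(Add(-10, Function('E')(6)), -1)), 67) = Mul(Mul(-96, Pow(Add(-10, Mul(Pow(6, -1), Pow(Add(7, Pow(6, 2), Mul(7, 6)), -1))), -1)), 67) = Mul(Mul(-96, Pow(Add(-10, Mul(Rational(1, 6), Pow(Add(7, 36, 42), -1))), -1)), 67) = Mul(Mul(-96, Pow(Add(-10, Mul(Rational(1, 6), Pow(85, -1))), -1)), 67) = Mul(Mul(-96, Pow(Add(-10, Mul(Rational(1, 6), Rational(1, 85))), -1)), 67) = Mul(Mul(-96, Pow(Add(-10, Rational(1, 510)), -1)), 67) = Mul(Mul(-96, Pow(Rational(-5099, 510), -1)), 67) = Mul(Mul(-96, Rational(-510, 5099)), 67) = Mul(Rational(48960, 5099), 67) = Rational(3280320, 5099)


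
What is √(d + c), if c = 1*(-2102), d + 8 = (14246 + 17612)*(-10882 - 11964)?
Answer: I*√727829978 ≈ 26978.0*I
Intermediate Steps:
d = -727827876 (d = -8 + (14246 + 17612)*(-10882 - 11964) = -8 + 31858*(-22846) = -8 - 727827868 = -727827876)
c = -2102
√(d + c) = √(-727827876 - 2102) = √(-727829978) = I*√727829978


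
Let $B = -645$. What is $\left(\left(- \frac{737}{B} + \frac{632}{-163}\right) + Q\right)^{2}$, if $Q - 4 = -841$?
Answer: $\frac{7794330216534016}{11053368225} \approx 7.0515 \cdot 10^{5}$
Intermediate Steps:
$Q = -837$ ($Q = 4 - 841 = -837$)
$\left(\left(- \frac{737}{B} + \frac{632}{-163}\right) + Q\right)^{2} = \left(\left(- \frac{737}{-645} + \frac{632}{-163}\right) - 837\right)^{2} = \left(\left(\left(-737\right) \left(- \frac{1}{645}\right) + 632 \left(- \frac{1}{163}\right)\right) - 837\right)^{2} = \left(\left(\frac{737}{645} - \frac{632}{163}\right) - 837\right)^{2} = \left(- \frac{287509}{105135} - 837\right)^{2} = \left(- \frac{88285504}{105135}\right)^{2} = \frac{7794330216534016}{11053368225}$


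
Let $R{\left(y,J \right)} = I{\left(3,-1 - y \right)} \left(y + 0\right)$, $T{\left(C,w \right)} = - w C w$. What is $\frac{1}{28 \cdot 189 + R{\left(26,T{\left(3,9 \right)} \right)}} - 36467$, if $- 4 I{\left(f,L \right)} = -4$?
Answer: $- \frac{193931505}{5318} \approx -36467.0$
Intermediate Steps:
$I{\left(f,L \right)} = 1$ ($I{\left(f,L \right)} = \left(- \frac{1}{4}\right) \left(-4\right) = 1$)
$T{\left(C,w \right)} = - C w^{2}$ ($T{\left(C,w \right)} = - C w w = - C w^{2}$)
$R{\left(y,J \right)} = y$ ($R{\left(y,J \right)} = 1 \left(y + 0\right) = 1 y = y$)
$\frac{1}{28 \cdot 189 + R{\left(26,T{\left(3,9 \right)} \right)}} - 36467 = \frac{1}{28 \cdot 189 + 26} - 36467 = \frac{1}{5292 + 26} - 36467 = \frac{1}{5318} - 36467 = - \frac{193931505}{5318}$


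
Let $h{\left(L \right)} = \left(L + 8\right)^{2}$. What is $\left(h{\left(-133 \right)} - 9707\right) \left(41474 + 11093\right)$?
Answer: $311091506$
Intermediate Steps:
$h{\left(L \right)} = \left(8 + L\right)^{2}$
$\left(h{\left(-133 \right)} - 9707\right) \left(41474 + 11093\right) = \left(\left(8 - 133\right)^{2} - 9707\right) \left(41474 + 11093\right) = \left(\left(-125\right)^{2} - 9707\right) 52567 = \left(15625 - 9707\right) 52567 = 5918 \cdot 52567 = 311091506$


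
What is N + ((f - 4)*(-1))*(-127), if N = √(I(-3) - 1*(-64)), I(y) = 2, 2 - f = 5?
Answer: -889 + √66 ≈ -880.88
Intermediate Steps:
f = -3 (f = 2 - 1*5 = 2 - 5 = -3)
N = √66 (N = √(2 - 1*(-64)) = √(2 + 64) = √66 ≈ 8.1240)
N + ((f - 4)*(-1))*(-127) = √66 + ((-3 - 4)*(-1))*(-127) = √66 - 7*(-1)*(-127) = √66 + 7*(-127) = √66 - 889 = -889 + √66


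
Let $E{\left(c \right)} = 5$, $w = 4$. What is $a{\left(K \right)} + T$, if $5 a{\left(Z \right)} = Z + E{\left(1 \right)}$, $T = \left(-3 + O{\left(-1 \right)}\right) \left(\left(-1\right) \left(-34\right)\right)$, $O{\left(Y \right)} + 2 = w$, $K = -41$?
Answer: $- \frac{206}{5} \approx -41.2$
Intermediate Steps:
$O{\left(Y \right)} = 2$ ($O{\left(Y \right)} = -2 + 4 = 2$)
$T = -34$ ($T = \left(-3 + 2\right) \left(\left(-1\right) \left(-34\right)\right) = \left(-1\right) 34 = -34$)
$a{\left(Z \right)} = 1 + \frac{Z}{5}$ ($a{\left(Z \right)} = \frac{Z + 5}{5} = \frac{5 + Z}{5} = 1 + \frac{Z}{5}$)
$a{\left(K \right)} + T = \left(1 + \frac{1}{5} \left(-41\right)\right) - 34 = \left(1 - \frac{41}{5}\right) - 34 = - \frac{36}{5} - 34 = - \frac{206}{5}$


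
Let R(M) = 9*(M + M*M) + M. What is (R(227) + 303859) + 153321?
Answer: 923211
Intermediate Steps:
R(M) = 9*M² + 10*M (R(M) = 9*(M + M²) + M = (9*M + 9*M²) + M = 9*M² + 10*M)
(R(227) + 303859) + 153321 = (227*(10 + 9*227) + 303859) + 153321 = (227*(10 + 2043) + 303859) + 153321 = (227*2053 + 303859) + 153321 = (466031 + 303859) + 153321 = 769890 + 153321 = 923211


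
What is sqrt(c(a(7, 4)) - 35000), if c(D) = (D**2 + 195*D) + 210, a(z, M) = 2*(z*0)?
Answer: 7*I*sqrt(710) ≈ 186.52*I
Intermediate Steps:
a(z, M) = 0 (a(z, M) = 2*0 = 0)
c(D) = 210 + D**2 + 195*D
sqrt(c(a(7, 4)) - 35000) = sqrt((210 + 0**2 + 195*0) - 35000) = sqrt((210 + 0 + 0) - 35000) = sqrt(210 - 35000) = sqrt(-34790) = 7*I*sqrt(710)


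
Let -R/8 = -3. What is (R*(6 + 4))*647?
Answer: 155280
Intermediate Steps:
R = 24 (R = -8*(-3) = 24)
(R*(6 + 4))*647 = (24*(6 + 4))*647 = (24*10)*647 = 240*647 = 155280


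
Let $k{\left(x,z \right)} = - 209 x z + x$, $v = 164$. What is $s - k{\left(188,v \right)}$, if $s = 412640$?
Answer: $6856340$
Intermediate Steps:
$k{\left(x,z \right)} = x - 209 x z$ ($k{\left(x,z \right)} = - 209 x z + x = x - 209 x z$)
$s - k{\left(188,v \right)} = 412640 - 188 \left(1 - 34276\right) = 412640 - 188 \left(-34275\right) = 412640 - -6443700 = 412640 + 6443700 = 6856340$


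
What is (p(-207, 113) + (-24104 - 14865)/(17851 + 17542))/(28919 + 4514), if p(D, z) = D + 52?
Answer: -5524884/1183294169 ≈ -0.0046691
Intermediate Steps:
p(D, z) = 52 + D
(p(-207, 113) + (-24104 - 14865)/(17851 + 17542))/(28919 + 4514) = ((52 - 207) + (-24104 - 14865)/(17851 + 17542))/(28919 + 4514) = (-155 - 38969/35393)/33433 = (-155 - 38969*1/35393)*(1/33433) = (-155 - 38969/35393)*(1/33433) = -5524884/35393*1/33433 = -5524884/1183294169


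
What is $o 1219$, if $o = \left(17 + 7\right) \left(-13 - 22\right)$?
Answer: $-1023960$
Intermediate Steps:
$o = -840$ ($o = 24 \left(-35\right) = -840$)
$o 1219 = \left(-840\right) 1219 = -1023960$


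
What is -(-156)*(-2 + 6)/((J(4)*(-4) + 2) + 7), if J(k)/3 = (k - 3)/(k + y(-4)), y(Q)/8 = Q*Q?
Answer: 3432/49 ≈ 70.041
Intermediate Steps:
y(Q) = 8*Q² (y(Q) = 8*(Q*Q) = 8*Q²)
J(k) = 3*(-3 + k)/(128 + k) (J(k) = 3*((k - 3)/(k + 8*(-4)²)) = 3*((-3 + k)/(k + 8*16)) = 3*((-3 + k)/(k + 128)) = 3*((-3 + k)/(128 + k)) = 3*(-3 + k)/(128 + k))
-(-156)*(-2 + 6)/((J(4)*(-4) + 2) + 7) = -(-156)*(-2 + 6)/(((3*(-3 + 4)/(128 + 4))*(-4) + 2) + 7) = -(-156)*4/(((3*1/132)*(-4) + 2) + 7) = -(-156)*4/(((3*(1/132)*1)*(-4) + 2) + 7) = -(-156)*4/(((1/44)*(-4) + 2) + 7) = -(-156)*4/((-1/11 + 2) + 7) = -(-156)*4/(21/11 + 7) = -(-156)*4/(98/11) = -(-156)*4*(11/98) = -(-156)*22/49 = -13*(-264/49) = 3432/49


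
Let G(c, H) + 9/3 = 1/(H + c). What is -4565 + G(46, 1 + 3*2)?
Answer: -242103/53 ≈ -4568.0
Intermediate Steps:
G(c, H) = -3 + 1/(H + c)
-4565 + G(46, 1 + 3*2) = -4565 + (1 - 3*(1 + 3*2) - 3*46)/((1 + 3*2) + 46) = -4565 + (1 - 3*(1 + 6) - 138)/((1 + 6) + 46) = -4565 + (1 - 3*7 - 138)/(7 + 46) = -4565 + (1 - 21 - 138)/53 = -4565 + (1/53)*(-158) = -4565 - 158/53 = -242103/53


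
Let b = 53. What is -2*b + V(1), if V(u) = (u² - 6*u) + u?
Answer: -110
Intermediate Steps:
V(u) = u² - 5*u
-2*b + V(1) = -2*53 + 1*(-5 + 1) = -106 + 1*(-4) = -106 - 4 = -110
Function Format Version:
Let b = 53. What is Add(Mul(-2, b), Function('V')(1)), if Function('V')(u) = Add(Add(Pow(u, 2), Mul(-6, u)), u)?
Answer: -110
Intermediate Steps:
Function('V')(u) = Add(Pow(u, 2), Mul(-5, u))
Add(Mul(-2, b), Function('V')(1)) = Add(Mul(-2, 53), Mul(1, Add(-5, 1))) = Add(-106, Mul(1, -4)) = Add(-106, -4) = -110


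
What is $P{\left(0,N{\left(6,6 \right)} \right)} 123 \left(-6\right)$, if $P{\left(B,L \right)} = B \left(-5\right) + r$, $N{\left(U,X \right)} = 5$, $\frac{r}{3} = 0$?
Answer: $0$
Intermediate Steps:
$r = 0$ ($r = 3 \cdot 0 = 0$)
$P{\left(B,L \right)} = - 5 B$ ($P{\left(B,L \right)} = B \left(-5\right) + 0 = - 5 B + 0 = - 5 B$)
$P{\left(0,N{\left(6,6 \right)} \right)} 123 \left(-6\right) = \left(-5\right) 0 \cdot 123 \left(-6\right) = 0 \cdot 123 \left(-6\right) = 0 \left(-6\right) = 0$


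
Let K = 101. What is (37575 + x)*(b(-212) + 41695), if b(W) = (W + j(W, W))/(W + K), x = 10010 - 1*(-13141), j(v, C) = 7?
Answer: 93687060700/37 ≈ 2.5321e+9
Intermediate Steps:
x = 23151 (x = 10010 + 13141 = 23151)
b(W) = (7 + W)/(101 + W) (b(W) = (W + 7)/(W + 101) = (7 + W)/(101 + W))
(37575 + x)*(b(-212) + 41695) = (37575 + 23151)*((7 - 212)/(101 - 212) + 41695) = 60726*(-205/(-111) + 41695) = 60726*(-1/111*(-205) + 41695) = 60726*(205/111 + 41695) = 60726*(4628350/111) = 93687060700/37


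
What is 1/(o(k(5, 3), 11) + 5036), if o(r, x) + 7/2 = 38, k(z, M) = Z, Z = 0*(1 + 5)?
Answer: 2/10141 ≈ 0.00019722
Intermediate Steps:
Z = 0 (Z = 0*6 = 0)
k(z, M) = 0
o(r, x) = 69/2 (o(r, x) = -7/2 + 38 = 69/2)
1/(o(k(5, 3), 11) + 5036) = 1/(69/2 + 5036) = 1/(10141/2) = 2/10141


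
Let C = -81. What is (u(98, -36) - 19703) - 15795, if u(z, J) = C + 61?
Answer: -35518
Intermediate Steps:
u(z, J) = -20 (u(z, J) = -81 + 61 = -20)
(u(98, -36) - 19703) - 15795 = (-20 - 19703) - 15795 = -19723 - 15795 = -35518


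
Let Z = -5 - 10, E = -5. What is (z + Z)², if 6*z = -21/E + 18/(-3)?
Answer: 23409/100 ≈ 234.09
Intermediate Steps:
Z = -15
z = -3/10 (z = (-21/(-5) + 18/(-3))/6 = (-21*(-⅕) + 18*(-⅓))/6 = (21/5 - 6)/6 = (⅙)*(-9/5) = -3/10 ≈ -0.30000)
(z + Z)² = (-3/10 - 15)² = (-153/10)² = 23409/100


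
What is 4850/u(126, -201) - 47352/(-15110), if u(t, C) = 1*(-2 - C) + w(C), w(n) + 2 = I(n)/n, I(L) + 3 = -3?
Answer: 2767544126/99733555 ≈ 27.749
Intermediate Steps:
I(L) = -6 (I(L) = -3 - 3 = -6)
w(n) = -2 - 6/n
u(t, C) = -4 - C - 6/C (u(t, C) = 1*(-2 - C) + (-2 - 6/C) = (-2 - C) + (-2 - 6/C) = -4 - C - 6/C)
4850/u(126, -201) - 47352/(-15110) = 4850/(-4 - 1*(-201) - 6/(-201)) - 47352/(-15110) = 4850/(-4 + 201 - 6*(-1/201)) - 47352*(-1/15110) = 4850/(-4 + 201 + 2/67) + 23676/7555 = 4850/(13201/67) + 23676/7555 = 4850*(67/13201) + 23676/7555 = 324950/13201 + 23676/7555 = 2767544126/99733555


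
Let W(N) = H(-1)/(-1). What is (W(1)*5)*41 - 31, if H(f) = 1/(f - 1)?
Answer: 143/2 ≈ 71.500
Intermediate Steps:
H(f) = 1/(-1 + f)
W(N) = ½ (W(N) = 1/(-1 - 1*(-1)) = -1/(-2) = -½*(-1) = ½)
(W(1)*5)*41 - 31 = ((½)*5)*41 - 31 = (5/2)*41 - 31 = 205/2 - 31 = 143/2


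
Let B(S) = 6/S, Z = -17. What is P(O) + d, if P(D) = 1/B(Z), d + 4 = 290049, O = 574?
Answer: 1740253/6 ≈ 2.9004e+5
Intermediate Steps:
d = 290045 (d = -4 + 290049 = 290045)
P(D) = -17/6 (P(D) = 1/(6/(-17)) = 1/(6*(-1/17)) = 1/(-6/17) = -17/6)
P(O) + d = -17/6 + 290045 = 1740253/6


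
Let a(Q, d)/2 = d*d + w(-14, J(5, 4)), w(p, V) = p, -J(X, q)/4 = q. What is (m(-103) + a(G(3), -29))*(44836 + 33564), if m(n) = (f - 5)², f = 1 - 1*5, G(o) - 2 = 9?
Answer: 136024000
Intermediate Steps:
G(o) = 11 (G(o) = 2 + 9 = 11)
f = -4 (f = 1 - 5 = -4)
J(X, q) = -4*q
m(n) = 81 (m(n) = (-4 - 5)² = (-9)² = 81)
a(Q, d) = -28 + 2*d² (a(Q, d) = 2*(d*d - 14) = 2*(d² - 14) = 2*(-14 + d²) = -28 + 2*d²)
(m(-103) + a(G(3), -29))*(44836 + 33564) = (81 + (-28 + 2*(-29)²))*(44836 + 33564) = (81 + (-28 + 2*841))*78400 = (81 + (-28 + 1682))*78400 = (81 + 1654)*78400 = 1735*78400 = 136024000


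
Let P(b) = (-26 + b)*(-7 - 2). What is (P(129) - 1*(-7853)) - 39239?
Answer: -32313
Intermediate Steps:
P(b) = 234 - 9*b (P(b) = (-26 + b)*(-9) = 234 - 9*b)
(P(129) - 1*(-7853)) - 39239 = ((234 - 9*129) - 1*(-7853)) - 39239 = ((234 - 1161) + 7853) - 39239 = (-927 + 7853) - 39239 = 6926 - 39239 = -32313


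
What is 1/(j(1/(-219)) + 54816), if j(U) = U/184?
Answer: 40296/2208865535 ≈ 1.8243e-5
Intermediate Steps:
j(U) = U/184 (j(U) = U*(1/184) = U/184)
1/(j(1/(-219)) + 54816) = 1/((1/184)/(-219) + 54816) = 1/((1/184)*(-1/219) + 54816) = 1/(-1/40296 + 54816) = 1/(2208865535/40296) = 40296/2208865535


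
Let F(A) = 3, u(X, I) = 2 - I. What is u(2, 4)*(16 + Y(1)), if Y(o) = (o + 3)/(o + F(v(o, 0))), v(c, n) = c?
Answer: -34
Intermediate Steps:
Y(o) = 1 (Y(o) = (o + 3)/(o + 3) = (3 + o)/(3 + o) = 1)
u(2, 4)*(16 + Y(1)) = (2 - 1*4)*(16 + 1) = (2 - 4)*17 = -2*17 = -34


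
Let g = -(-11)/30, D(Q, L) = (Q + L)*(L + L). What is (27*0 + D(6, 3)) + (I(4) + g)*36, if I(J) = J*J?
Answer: 3216/5 ≈ 643.20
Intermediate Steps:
D(Q, L) = 2*L*(L + Q) (D(Q, L) = (L + Q)*(2*L) = 2*L*(L + Q))
I(J) = J²
g = 11/30 (g = -(-11)/30 = -1*(-11/30) = 11/30 ≈ 0.36667)
(27*0 + D(6, 3)) + (I(4) + g)*36 = (27*0 + 2*3*(3 + 6)) + (4² + 11/30)*36 = (0 + 2*3*9) + (16 + 11/30)*36 = (0 + 54) + (491/30)*36 = 54 + 2946/5 = 3216/5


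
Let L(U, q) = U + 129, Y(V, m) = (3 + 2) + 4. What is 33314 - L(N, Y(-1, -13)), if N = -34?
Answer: 33219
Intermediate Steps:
Y(V, m) = 9 (Y(V, m) = 5 + 4 = 9)
L(U, q) = 129 + U
33314 - L(N, Y(-1, -13)) = 33314 - (129 - 34) = 33314 - 1*95 = 33314 - 95 = 33219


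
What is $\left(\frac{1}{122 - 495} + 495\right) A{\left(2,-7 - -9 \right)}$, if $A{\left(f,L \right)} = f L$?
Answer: $\frac{738536}{373} \approx 1980.0$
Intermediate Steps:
$A{\left(f,L \right)} = L f$
$\left(\frac{1}{122 - 495} + 495\right) A{\left(2,-7 - -9 \right)} = \left(\frac{1}{122 - 495} + 495\right) \left(-7 - -9\right) 2 = \left(\frac{1}{-373} + 495\right) \left(-7 + 9\right) 2 = \left(- \frac{1}{373} + 495\right) 2 \cdot 2 = \frac{184634}{373} \cdot 4 = \frac{738536}{373}$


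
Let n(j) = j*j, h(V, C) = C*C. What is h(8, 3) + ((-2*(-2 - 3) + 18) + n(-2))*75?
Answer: 2409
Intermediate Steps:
h(V, C) = C**2
n(j) = j**2
h(8, 3) + ((-2*(-2 - 3) + 18) + n(-2))*75 = 3**2 + ((-2*(-2 - 3) + 18) + (-2)**2)*75 = 9 + ((-2*(-5) + 18) + 4)*75 = 9 + ((10 + 18) + 4)*75 = 9 + (28 + 4)*75 = 9 + 32*75 = 9 + 2400 = 2409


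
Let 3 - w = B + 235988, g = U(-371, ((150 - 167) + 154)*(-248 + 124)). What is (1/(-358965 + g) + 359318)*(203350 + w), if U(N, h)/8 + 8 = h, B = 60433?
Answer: -16551058226276124/494933 ≈ -3.3441e+10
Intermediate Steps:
U(N, h) = -64 + 8*h
g = -135968 (g = -64 + 8*(((150 - 167) + 154)*(-248 + 124)) = -64 + 8*((-17 + 154)*(-124)) = -64 + 8*(137*(-124)) = -64 + 8*(-16988) = -64 - 135904 = -135968)
w = -296418 (w = 3 - (60433 + 235988) = 3 - 1*296421 = 3 - 296421 = -296418)
(1/(-358965 + g) + 359318)*(203350 + w) = (1/(-358965 - 135968) + 359318)*(203350 - 296418) = (1/(-494933) + 359318)*(-93068) = (-1/494933 + 359318)*(-93068) = (177838335693/494933)*(-93068) = -16551058226276124/494933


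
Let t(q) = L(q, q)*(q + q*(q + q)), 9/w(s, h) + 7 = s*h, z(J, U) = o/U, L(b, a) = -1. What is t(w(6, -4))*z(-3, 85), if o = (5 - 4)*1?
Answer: 117/81685 ≈ 0.0014323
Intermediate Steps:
o = 1 (o = 1*1 = 1)
z(J, U) = 1/U
w(s, h) = 9/(-7 + h*s) (w(s, h) = 9/(-7 + s*h) = 9/(-7 + h*s))
t(q) = -q - 2*q**2 (t(q) = -(q + q*(q + q)) = -(q + q*(2*q)) = -(q + 2*q**2) = -q - 2*q**2)
t(w(6, -4))*z(-3, 85) = -9/(-7 - 4*6)*(1 + 2*(9/(-7 - 4*6)))/85 = -9/(-7 - 24)*(1 + 2*(9/(-7 - 24)))*(1/85) = -9/(-31)*(1 + 2*(9/(-31)))*(1/85) = -9*(-1/31)*(1 + 2*(9*(-1/31)))*(1/85) = -1*(-9/31)*(1 + 2*(-9/31))*(1/85) = -1*(-9/31)*(1 - 18/31)*(1/85) = -1*(-9/31)*13/31*(1/85) = (117/961)*(1/85) = 117/81685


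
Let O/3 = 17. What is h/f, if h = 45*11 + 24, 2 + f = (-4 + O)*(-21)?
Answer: -519/989 ≈ -0.52477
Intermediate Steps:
O = 51 (O = 3*17 = 51)
f = -989 (f = -2 + (-4 + 51)*(-21) = -2 + 47*(-21) = -2 - 987 = -989)
h = 519 (h = 495 + 24 = 519)
h/f = 519/(-989) = 519*(-1/989) = -519/989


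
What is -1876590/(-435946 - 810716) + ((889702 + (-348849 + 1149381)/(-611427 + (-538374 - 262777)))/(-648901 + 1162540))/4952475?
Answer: 26758494768243699808769/17776280835899959296825 ≈ 1.5053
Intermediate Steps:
-1876590/(-435946 - 810716) + ((889702 + (-348849 + 1149381)/(-611427 + (-538374 - 262777)))/(-648901 + 1162540))/4952475 = -1876590/(-1246662) + ((889702 + 800532/(-611427 - 801151))/513639)*(1/4952475) = -1876590*(-1/1246662) + ((889702 + 800532/(-1412578))*(1/513639))*(1/4952475) = 104255/69259 + ((889702 + 800532*(-1/1412578))*(1/513639))*(1/4952475) = 104255/69259 + ((889702 - 400266/706289)*(1/513639))*(1/4952475) = 104255/69259 + ((628386335612/706289)*(1/513639))*(1/4952475) = 104255/69259 + (89769476516/51825367953)*(1/4952475) = 104255/69259 + 89769476516/256663839153033675 = 26758494768243699808769/17776280835899959296825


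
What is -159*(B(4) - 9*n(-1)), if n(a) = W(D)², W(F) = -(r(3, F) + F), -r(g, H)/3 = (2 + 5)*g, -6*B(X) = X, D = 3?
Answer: 5151706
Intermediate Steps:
B(X) = -X/6
r(g, H) = -21*g (r(g, H) = -3*(2 + 5)*g = -21*g)
W(F) = 63 - F (W(F) = -(-21*3 + F) = -(-63 + F) = 63 - F)
n(a) = 3600 (n(a) = (63 - 1*3)² = (63 - 3)² = 60² = 3600)
-159*(B(4) - 9*n(-1)) = -159*(-⅙*4 - 9*3600) = -159*(-⅔ - 32400) = -159*(-97202/3) = 5151706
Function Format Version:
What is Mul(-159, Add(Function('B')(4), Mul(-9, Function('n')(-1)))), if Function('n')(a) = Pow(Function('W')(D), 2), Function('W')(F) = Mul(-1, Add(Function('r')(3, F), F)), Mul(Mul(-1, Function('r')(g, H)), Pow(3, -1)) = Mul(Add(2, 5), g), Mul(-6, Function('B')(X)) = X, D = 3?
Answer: 5151706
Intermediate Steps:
Function('B')(X) = Mul(Rational(-1, 6), X)
Function('r')(g, H) = Mul(-21, g) (Function('r')(g, H) = Mul(-3, Mul(Add(2, 5), g)) = Mul(-3, Mul(7, g)) = Mul(-21, g))
Function('W')(F) = Add(63, Mul(-1, F)) (Function('W')(F) = Mul(-1, Add(Mul(-21, 3), F)) = Mul(-1, Add(-63, F)) = Add(63, Mul(-1, F)))
Function('n')(a) = 3600 (Function('n')(a) = Pow(Add(63, Mul(-1, 3)), 2) = Pow(Add(63, -3), 2) = Pow(60, 2) = 3600)
Mul(-159, Add(Function('B')(4), Mul(-9, Function('n')(-1)))) = Mul(-159, Add(Mul(Rational(-1, 6), 4), Mul(-9, 3600))) = Mul(-159, Add(Rational(-2, 3), -32400)) = Mul(-159, Rational(-97202, 3)) = 5151706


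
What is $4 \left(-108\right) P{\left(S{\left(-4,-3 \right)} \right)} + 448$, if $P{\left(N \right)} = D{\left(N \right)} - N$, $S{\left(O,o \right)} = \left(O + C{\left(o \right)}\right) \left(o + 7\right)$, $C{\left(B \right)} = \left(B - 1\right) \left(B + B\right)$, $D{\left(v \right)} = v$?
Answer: $448$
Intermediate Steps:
$C{\left(B \right)} = 2 B \left(-1 + B\right)$ ($C{\left(B \right)} = \left(-1 + B\right) 2 B = 2 B \left(-1 + B\right)$)
$S{\left(O,o \right)} = \left(7 + o\right) \left(O + 2 o \left(-1 + o\right)\right)$ ($S{\left(O,o \right)} = \left(O + 2 o \left(-1 + o\right)\right) \left(o + 7\right) = \left(O + 2 o \left(-1 + o\right)\right) \left(7 + o\right) = \left(7 + o\right) \left(O + 2 o \left(-1 + o\right)\right)$)
$P{\left(N \right)} = 0$ ($P{\left(N \right)} = N - N = 0$)
$4 \left(-108\right) P{\left(S{\left(-4,-3 \right)} \right)} + 448 = 4 \left(-108\right) 0 + 448 = \left(-432\right) 0 + 448 = 0 + 448 = 448$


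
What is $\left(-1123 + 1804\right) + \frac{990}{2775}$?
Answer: $\frac{126051}{185} \approx 681.36$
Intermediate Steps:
$\left(-1123 + 1804\right) + \frac{990}{2775} = 681 + 990 \cdot \frac{1}{2775} = 681 + \frac{66}{185} = \frac{126051}{185}$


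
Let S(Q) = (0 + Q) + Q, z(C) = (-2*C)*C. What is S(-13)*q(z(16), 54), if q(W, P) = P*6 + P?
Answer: -9828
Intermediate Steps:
z(C) = -2*C²
q(W, P) = 7*P (q(W, P) = 6*P + P = 7*P)
S(Q) = 2*Q (S(Q) = Q + Q = 2*Q)
S(-13)*q(z(16), 54) = (2*(-13))*(7*54) = -26*378 = -9828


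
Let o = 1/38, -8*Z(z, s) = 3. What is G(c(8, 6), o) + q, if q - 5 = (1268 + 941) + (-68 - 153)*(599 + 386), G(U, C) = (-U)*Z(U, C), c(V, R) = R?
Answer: -861875/4 ≈ -2.1547e+5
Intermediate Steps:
Z(z, s) = -3/8 (Z(z, s) = -1/8*3 = -3/8)
o = 1/38 ≈ 0.026316
G(U, C) = 3*U/8 (G(U, C) = -U*(-3/8) = 3*U/8)
q = -215471 (q = 5 + ((1268 + 941) + (-68 - 153)*(599 + 386)) = 5 + (2209 - 221*985) = 5 + (2209 - 217685) = 5 - 215476 = -215471)
G(c(8, 6), o) + q = (3/8)*6 - 215471 = 9/4 - 215471 = -861875/4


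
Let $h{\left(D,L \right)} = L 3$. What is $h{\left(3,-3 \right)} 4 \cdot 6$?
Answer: $-216$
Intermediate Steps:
$h{\left(D,L \right)} = 3 L$
$h{\left(3,-3 \right)} 4 \cdot 6 = 3 \left(-3\right) 4 \cdot 6 = \left(-9\right) 4 \cdot 6 = \left(-36\right) 6 = -216$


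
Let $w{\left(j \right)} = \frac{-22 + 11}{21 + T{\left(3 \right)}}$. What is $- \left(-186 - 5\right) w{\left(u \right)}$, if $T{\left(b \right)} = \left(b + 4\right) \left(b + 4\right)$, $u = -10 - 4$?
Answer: $- \frac{2101}{70} \approx -30.014$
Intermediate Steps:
$u = -14$ ($u = -10 - 4 = -14$)
$T{\left(b \right)} = \left(4 + b\right)^{2}$ ($T{\left(b \right)} = \left(4 + b\right) \left(4 + b\right) = \left(4 + b\right)^{2}$)
$w{\left(j \right)} = - \frac{11}{70}$ ($w{\left(j \right)} = \frac{-22 + 11}{21 + \left(4 + 3\right)^{2}} = - \frac{11}{21 + 7^{2}} = - \frac{11}{21 + 49} = - \frac{11}{70}$)
$- \left(-186 - 5\right) w{\left(u \right)} = - \frac{\left(-186 - 5\right) \left(-11\right)}{70} = - \frac{\left(-191\right) \left(-11\right)}{70} = \left(-1\right) \frac{2101}{70} = - \frac{2101}{70}$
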